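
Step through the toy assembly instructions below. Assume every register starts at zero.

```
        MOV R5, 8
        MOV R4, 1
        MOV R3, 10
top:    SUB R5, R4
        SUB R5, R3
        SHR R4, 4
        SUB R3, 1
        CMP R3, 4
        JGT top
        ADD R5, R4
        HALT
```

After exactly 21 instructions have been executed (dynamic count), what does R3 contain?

MOV R5, 8 → R5=8
MOV R4, 1 → R4=1
MOV R3, 10 → R3=10
SUB R5, R4 → R5=8-1=7
SUB R5, R3 → R5=7-10=-3
SHR R4, 4 → R4=1>>4=0
SUB R3, 1 → R3=10-1=9
CMP R3, 4  (cmp 9,4)
JGT top: taken
SUB R5, R4 → R5=(-3)-0=-3
SUB R5, R3 → R5=(-3)-9=-12
SHR R4, 4 → R4=0>>4=0
SUB R3, 1 → R3=9-1=8
CMP R3, 4  (cmp 8,4)
JGT top: taken
SUB R5, R4 → R5=(-12)-0=-12
SUB R5, R3 → R5=(-12)-8=-20
SHR R4, 4 → R4=0>>4=0
SUB R3, 1 → R3=8-1=7
CMP R3, 4  (cmp 7,4)
JGT top: taken
After step 21: R3 = 7.

7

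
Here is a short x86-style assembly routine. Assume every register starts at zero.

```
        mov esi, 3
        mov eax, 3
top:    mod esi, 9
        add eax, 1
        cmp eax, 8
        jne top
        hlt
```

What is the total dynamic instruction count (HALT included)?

23

esi=3
eax=3
esi=3%9=3
eax=3+1=4
cmp eax, 8  (cmp 4,8)
jne top: taken
esi=3%9=3
eax=4+1=5
cmp eax, 8  (cmp 5,8)
jne top: taken
esi=3%9=3
eax=5+1=6
cmp eax, 8  (cmp 6,8)
jne top: taken
esi=3%9=3
eax=6+1=7
cmp eax, 8  (cmp 7,8)
jne top: taken
esi=3%9=3
eax=7+1=8
cmp eax, 8  (cmp 8,8)
jne top: not taken
halt.
Total executed instructions: 23.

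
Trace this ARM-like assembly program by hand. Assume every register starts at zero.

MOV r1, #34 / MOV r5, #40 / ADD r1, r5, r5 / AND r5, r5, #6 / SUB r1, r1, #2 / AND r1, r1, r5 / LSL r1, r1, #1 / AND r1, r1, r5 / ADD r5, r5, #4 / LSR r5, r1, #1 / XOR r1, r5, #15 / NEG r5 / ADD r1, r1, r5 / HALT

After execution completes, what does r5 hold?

after MOV r1, #34: r1=34
after MOV r5, #40: r5=40
after ADD r1, r5, r5: r1=40+40=80
after AND r5, r5, #6: r5=40&6=0
after SUB r1, r1, #2: r1=80-2=78
after AND r1, r1, r5: r1=78&0=0
after LSL r1, r1, #1: r1=0<<1=0
after AND r1, r1, r5: r1=0&0=0
after ADD r5, r5, #4: r5=0+4=4
after LSR r5, r1, #1: r5=0>>1=0
after XOR r1, r5, #15: r1=0^15=15
after NEG r5: r5=-(0)=0
after ADD r1, r1, r5: r1=15+0=15
halt.

0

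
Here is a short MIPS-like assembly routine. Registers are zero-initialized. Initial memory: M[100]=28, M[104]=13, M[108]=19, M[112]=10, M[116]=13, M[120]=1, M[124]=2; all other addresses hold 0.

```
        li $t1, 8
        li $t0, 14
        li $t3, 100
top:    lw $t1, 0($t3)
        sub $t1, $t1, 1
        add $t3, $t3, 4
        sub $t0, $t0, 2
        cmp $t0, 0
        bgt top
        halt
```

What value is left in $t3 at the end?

128

$t1=8
$t0=14
$t3=100
$t1=M[100]=28
$t1=28-1=27
$t3=100+4=104
$t0=14-2=12
cmp $t0, 0  (cmp 12,0)
bgt top: taken
$t1=M[104]=13
$t1=13-1=12
$t3=104+4=108
$t0=12-2=10
cmp $t0, 0  (cmp 10,0)
bgt top: taken
$t1=M[108]=19
$t1=19-1=18
$t3=108+4=112
$t0=10-2=8
cmp $t0, 0  (cmp 8,0)
bgt top: taken
$t1=M[112]=10
$t1=10-1=9
$t3=112+4=116
$t0=8-2=6
cmp $t0, 0  (cmp 6,0)
bgt top: taken
$t1=M[116]=13
$t1=13-1=12
$t3=116+4=120
$t0=6-2=4
cmp $t0, 0  (cmp 4,0)
bgt top: taken
$t1=M[120]=1
$t1=1-1=0
$t3=120+4=124
$t0=4-2=2
cmp $t0, 0  (cmp 2,0)
bgt top: taken
$t1=M[124]=2
$t1=2-1=1
$t3=124+4=128
$t0=2-2=0
cmp $t0, 0  (cmp 0,0)
bgt top: not taken
halt.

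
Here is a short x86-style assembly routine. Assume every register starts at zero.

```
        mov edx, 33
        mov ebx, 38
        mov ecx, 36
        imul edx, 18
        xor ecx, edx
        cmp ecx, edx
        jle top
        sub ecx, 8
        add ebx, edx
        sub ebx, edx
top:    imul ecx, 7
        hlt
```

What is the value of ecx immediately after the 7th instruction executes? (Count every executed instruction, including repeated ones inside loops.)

after mov edx, 33: edx=33
after mov ebx, 38: ebx=38
after mov ecx, 36: ecx=36
after imul edx, 18: edx=33*18=594
after xor ecx, edx: ecx=36^594=630
cmp ecx, edx  (cmp 630,594)
jle top: not taken
After step 7: ecx = 630.

630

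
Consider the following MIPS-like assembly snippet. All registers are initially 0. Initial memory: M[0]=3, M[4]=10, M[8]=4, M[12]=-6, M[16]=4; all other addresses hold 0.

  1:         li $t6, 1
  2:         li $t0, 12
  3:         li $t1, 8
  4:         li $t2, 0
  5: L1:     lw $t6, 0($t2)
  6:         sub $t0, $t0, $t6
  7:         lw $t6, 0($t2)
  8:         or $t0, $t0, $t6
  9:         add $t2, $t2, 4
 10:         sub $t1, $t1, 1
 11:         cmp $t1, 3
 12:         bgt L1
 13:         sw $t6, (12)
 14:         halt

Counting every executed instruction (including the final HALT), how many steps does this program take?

46

li $t6, 1 → $t6=1
li $t0, 12 → $t0=12
li $t1, 8 → $t1=8
li $t2, 0 → $t2=0
lw $t6, 0($t2) → $t6=M[0]=3
sub $t0, $t0, $t6 → $t0=12-3=9
lw $t6, 0($t2) → $t6=M[0]=3
or $t0, $t0, $t6 → $t0=9|3=11
add $t2, $t2, 4 → $t2=0+4=4
sub $t1, $t1, 1 → $t1=8-1=7
cmp $t1, 3  (cmp 7,3)
bgt L1: taken
lw $t6, 0($t2) → $t6=M[4]=10
sub $t0, $t0, $t6 → $t0=11-10=1
lw $t6, 0($t2) → $t6=M[4]=10
or $t0, $t0, $t6 → $t0=1|10=11
add $t2, $t2, 4 → $t2=4+4=8
sub $t1, $t1, 1 → $t1=7-1=6
cmp $t1, 3  (cmp 6,3)
bgt L1: taken
lw $t6, 0($t2) → $t6=M[8]=4
sub $t0, $t0, $t6 → $t0=11-4=7
lw $t6, 0($t2) → $t6=M[8]=4
or $t0, $t0, $t6 → $t0=7|4=7
add $t2, $t2, 4 → $t2=8+4=12
sub $t1, $t1, 1 → $t1=6-1=5
cmp $t1, 3  (cmp 5,3)
bgt L1: taken
lw $t6, 0($t2) → $t6=M[12]=-6
sub $t0, $t0, $t6 → $t0=7-(-6)=13
lw $t6, 0($t2) → $t6=M[12]=-6
or $t0, $t0, $t6 → $t0=13|(-6)=-1
add $t2, $t2, 4 → $t2=12+4=16
sub $t1, $t1, 1 → $t1=5-1=4
cmp $t1, 3  (cmp 4,3)
bgt L1: taken
lw $t6, 0($t2) → $t6=M[16]=4
sub $t0, $t0, $t6 → $t0=(-1)-4=-5
lw $t6, 0($t2) → $t6=M[16]=4
or $t0, $t0, $t6 → $t0=(-5)|4=-1
add $t2, $t2, 4 → $t2=16+4=20
sub $t1, $t1, 1 → $t1=4-1=3
cmp $t1, 3  (cmp 3,3)
bgt L1: not taken
sw $t6, (12) → M[12]=4
halt.
Total executed instructions: 46.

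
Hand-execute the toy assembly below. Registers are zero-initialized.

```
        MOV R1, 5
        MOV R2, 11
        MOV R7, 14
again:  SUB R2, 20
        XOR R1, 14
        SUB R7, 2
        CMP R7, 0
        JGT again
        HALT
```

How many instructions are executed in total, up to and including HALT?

39

R1=5
R2=11
R7=14
R2=11-20=-9
R1=5^14=11
R7=14-2=12
CMP R7, 0  (cmp 12,0)
JGT again: taken
R2=(-9)-20=-29
R1=11^14=5
R7=12-2=10
CMP R7, 0  (cmp 10,0)
JGT again: taken
R2=(-29)-20=-49
R1=5^14=11
R7=10-2=8
CMP R7, 0  (cmp 8,0)
JGT again: taken
R2=(-49)-20=-69
R1=11^14=5
R7=8-2=6
CMP R7, 0  (cmp 6,0)
JGT again: taken
R2=(-69)-20=-89
R1=5^14=11
R7=6-2=4
CMP R7, 0  (cmp 4,0)
JGT again: taken
R2=(-89)-20=-109
R1=11^14=5
R7=4-2=2
CMP R7, 0  (cmp 2,0)
JGT again: taken
R2=(-109)-20=-129
R1=5^14=11
R7=2-2=0
CMP R7, 0  (cmp 0,0)
JGT again: not taken
halt.
Total executed instructions: 39.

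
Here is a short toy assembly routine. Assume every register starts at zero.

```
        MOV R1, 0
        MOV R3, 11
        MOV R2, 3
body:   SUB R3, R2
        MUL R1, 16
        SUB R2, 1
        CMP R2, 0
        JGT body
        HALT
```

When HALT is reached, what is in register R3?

R1=0
R3=11
R2=3
R3=11-3=8
R1=0*16=0
R2=3-1=2
CMP R2, 0  (cmp 2,0)
JGT body: taken
R3=8-2=6
R1=0*16=0
R2=2-1=1
CMP R2, 0  (cmp 1,0)
JGT body: taken
R3=6-1=5
R1=0*16=0
R2=1-1=0
CMP R2, 0  (cmp 0,0)
JGT body: not taken
halt.

5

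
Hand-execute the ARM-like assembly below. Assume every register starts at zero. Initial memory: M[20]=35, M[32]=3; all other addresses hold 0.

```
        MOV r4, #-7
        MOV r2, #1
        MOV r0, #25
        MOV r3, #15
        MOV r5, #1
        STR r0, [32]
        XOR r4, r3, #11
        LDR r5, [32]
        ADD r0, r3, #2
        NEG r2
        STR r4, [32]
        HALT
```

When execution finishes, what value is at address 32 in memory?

MOV r4, #-7 → r4=-7
MOV r2, #1 → r2=1
MOV r0, #25 → r0=25
MOV r3, #15 → r3=15
MOV r5, #1 → r5=1
STR r0, [32] → M[32]=25
XOR r4, r3, #11 → r4=15^11=4
LDR r5, [32] → r5=M[32]=25
ADD r0, r3, #2 → r0=15+2=17
NEG r2 → r2=-(1)=-1
STR r4, [32] → M[32]=4
halt.

4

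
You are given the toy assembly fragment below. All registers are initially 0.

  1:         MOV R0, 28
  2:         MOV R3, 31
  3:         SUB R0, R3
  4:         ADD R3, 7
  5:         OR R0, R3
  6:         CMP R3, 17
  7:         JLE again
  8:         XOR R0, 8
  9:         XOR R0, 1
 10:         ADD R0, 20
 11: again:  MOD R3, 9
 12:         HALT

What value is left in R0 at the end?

after MOV R0, 28: R0=28
after MOV R3, 31: R3=31
after SUB R0, R3: R0=28-31=-3
after ADD R3, 7: R3=31+7=38
after OR R0, R3: R0=(-3)|38=-1
CMP R3, 17  (cmp 38,17)
JLE again: not taken
after XOR R0, 8: R0=(-1)^8=-9
after XOR R0, 1: R0=(-9)^1=-10
after ADD R0, 20: R0=(-10)+20=10
after MOD R3, 9: R3=38%9=2
halt.

10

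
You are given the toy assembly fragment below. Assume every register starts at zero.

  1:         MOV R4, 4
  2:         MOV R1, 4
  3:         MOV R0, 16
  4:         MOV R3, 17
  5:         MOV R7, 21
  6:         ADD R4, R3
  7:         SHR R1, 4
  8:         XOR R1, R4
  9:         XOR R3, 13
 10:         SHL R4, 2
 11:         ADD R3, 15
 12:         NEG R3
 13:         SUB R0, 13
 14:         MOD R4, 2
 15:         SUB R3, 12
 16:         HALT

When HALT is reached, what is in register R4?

0

MOV R4, 4 → R4=4
MOV R1, 4 → R1=4
MOV R0, 16 → R0=16
MOV R3, 17 → R3=17
MOV R7, 21 → R7=21
ADD R4, R3 → R4=4+17=21
SHR R1, 4 → R1=4>>4=0
XOR R1, R4 → R1=0^21=21
XOR R3, 13 → R3=17^13=28
SHL R4, 2 → R4=21<<2=84
ADD R3, 15 → R3=28+15=43
NEG R3 → R3=-(43)=-43
SUB R0, 13 → R0=16-13=3
MOD R4, 2 → R4=84%2=0
SUB R3, 12 → R3=(-43)-12=-55
halt.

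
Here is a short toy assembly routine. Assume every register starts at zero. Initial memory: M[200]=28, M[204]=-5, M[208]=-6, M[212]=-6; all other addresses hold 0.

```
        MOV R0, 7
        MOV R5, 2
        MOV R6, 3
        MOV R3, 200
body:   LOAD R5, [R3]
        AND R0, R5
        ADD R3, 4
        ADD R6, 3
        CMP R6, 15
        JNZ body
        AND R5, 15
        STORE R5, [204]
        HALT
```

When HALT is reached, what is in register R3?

after MOV R0, 7: R0=7
after MOV R5, 2: R5=2
after MOV R6, 3: R6=3
after MOV R3, 200: R3=200
after LOAD R5, [R3]: R5=M[200]=28
after AND R0, R5: R0=7&28=4
after ADD R3, 4: R3=200+4=204
after ADD R6, 3: R6=3+3=6
CMP R6, 15  (cmp 6,15)
JNZ body: taken
after LOAD R5, [R3]: R5=M[204]=-5
after AND R0, R5: R0=4&(-5)=0
after ADD R3, 4: R3=204+4=208
after ADD R6, 3: R6=6+3=9
CMP R6, 15  (cmp 9,15)
JNZ body: taken
after LOAD R5, [R3]: R5=M[208]=-6
after AND R0, R5: R0=0&(-6)=0
after ADD R3, 4: R3=208+4=212
after ADD R6, 3: R6=9+3=12
CMP R6, 15  (cmp 12,15)
JNZ body: taken
after LOAD R5, [R3]: R5=M[212]=-6
after AND R0, R5: R0=0&(-6)=0
after ADD R3, 4: R3=212+4=216
after ADD R6, 3: R6=12+3=15
CMP R6, 15  (cmp 15,15)
JNZ body: not taken
after AND R5, 15: R5=(-6)&15=10
STORE R5, [204] → M[204]=10
halt.

216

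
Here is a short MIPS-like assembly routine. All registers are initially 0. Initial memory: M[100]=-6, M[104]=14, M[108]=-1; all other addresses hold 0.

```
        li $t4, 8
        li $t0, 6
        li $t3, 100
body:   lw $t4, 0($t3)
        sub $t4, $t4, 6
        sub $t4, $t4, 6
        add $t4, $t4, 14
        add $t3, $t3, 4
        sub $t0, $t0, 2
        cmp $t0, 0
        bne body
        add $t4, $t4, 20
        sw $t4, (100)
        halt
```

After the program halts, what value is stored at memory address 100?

li $t4, 8 → $t4=8
li $t0, 6 → $t0=6
li $t3, 100 → $t3=100
lw $t4, 0($t3) → $t4=M[100]=-6
sub $t4, $t4, 6 → $t4=(-6)-6=-12
sub $t4, $t4, 6 → $t4=(-12)-6=-18
add $t4, $t4, 14 → $t4=(-18)+14=-4
add $t3, $t3, 4 → $t3=100+4=104
sub $t0, $t0, 2 → $t0=6-2=4
cmp $t0, 0  (cmp 4,0)
bne body: taken
lw $t4, 0($t3) → $t4=M[104]=14
sub $t4, $t4, 6 → $t4=14-6=8
sub $t4, $t4, 6 → $t4=8-6=2
add $t4, $t4, 14 → $t4=2+14=16
add $t3, $t3, 4 → $t3=104+4=108
sub $t0, $t0, 2 → $t0=4-2=2
cmp $t0, 0  (cmp 2,0)
bne body: taken
lw $t4, 0($t3) → $t4=M[108]=-1
sub $t4, $t4, 6 → $t4=(-1)-6=-7
sub $t4, $t4, 6 → $t4=(-7)-6=-13
add $t4, $t4, 14 → $t4=(-13)+14=1
add $t3, $t3, 4 → $t3=108+4=112
sub $t0, $t0, 2 → $t0=2-2=0
cmp $t0, 0  (cmp 0,0)
bne body: not taken
add $t4, $t4, 20 → $t4=1+20=21
sw $t4, (100) → M[100]=21
halt.

21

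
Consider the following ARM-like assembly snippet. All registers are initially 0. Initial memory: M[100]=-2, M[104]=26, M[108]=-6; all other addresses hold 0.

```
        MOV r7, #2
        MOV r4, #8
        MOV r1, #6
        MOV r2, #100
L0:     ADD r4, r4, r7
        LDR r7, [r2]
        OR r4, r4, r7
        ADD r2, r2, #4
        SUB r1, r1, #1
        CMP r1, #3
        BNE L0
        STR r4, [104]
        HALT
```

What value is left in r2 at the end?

after MOV r7, #2: r7=2
after MOV r4, #8: r4=8
after MOV r1, #6: r1=6
after MOV r2, #100: r2=100
after ADD r4, r4, r7: r4=8+2=10
after LDR r7, [r2]: r7=M[100]=-2
after OR r4, r4, r7: r4=10|(-2)=-2
after ADD r2, r2, #4: r2=100+4=104
after SUB r1, r1, #1: r1=6-1=5
CMP r1, #3  (cmp 5,3)
BNE L0: taken
after ADD r4, r4, r7: r4=(-2)+(-2)=-4
after LDR r7, [r2]: r7=M[104]=26
after OR r4, r4, r7: r4=(-4)|26=-2
after ADD r2, r2, #4: r2=104+4=108
after SUB r1, r1, #1: r1=5-1=4
CMP r1, #3  (cmp 4,3)
BNE L0: taken
after ADD r4, r4, r7: r4=(-2)+26=24
after LDR r7, [r2]: r7=M[108]=-6
after OR r4, r4, r7: r4=24|(-6)=-6
after ADD r2, r2, #4: r2=108+4=112
after SUB r1, r1, #1: r1=4-1=3
CMP r1, #3  (cmp 3,3)
BNE L0: not taken
STR r4, [104] → M[104]=-6
halt.

112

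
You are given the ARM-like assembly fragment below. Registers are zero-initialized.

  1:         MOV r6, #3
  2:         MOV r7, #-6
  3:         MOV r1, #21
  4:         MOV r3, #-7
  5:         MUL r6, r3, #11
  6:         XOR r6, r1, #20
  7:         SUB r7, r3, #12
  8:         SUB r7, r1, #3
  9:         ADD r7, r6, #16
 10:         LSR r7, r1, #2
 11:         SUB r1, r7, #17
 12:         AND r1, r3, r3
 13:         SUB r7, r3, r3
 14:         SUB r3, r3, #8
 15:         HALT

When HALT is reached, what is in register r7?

0

MOV r6, #3 → r6=3
MOV r7, #-6 → r7=-6
MOV r1, #21 → r1=21
MOV r3, #-7 → r3=-7
MUL r6, r3, #11 → r6=(-7)*11=-77
XOR r6, r1, #20 → r6=21^20=1
SUB r7, r3, #12 → r7=(-7)-12=-19
SUB r7, r1, #3 → r7=21-3=18
ADD r7, r6, #16 → r7=1+16=17
LSR r7, r1, #2 → r7=21>>2=5
SUB r1, r7, #17 → r1=5-17=-12
AND r1, r3, r3 → r1=(-7)&(-7)=-7
SUB r7, r3, r3 → r7=(-7)-(-7)=0
SUB r3, r3, #8 → r3=(-7)-8=-15
halt.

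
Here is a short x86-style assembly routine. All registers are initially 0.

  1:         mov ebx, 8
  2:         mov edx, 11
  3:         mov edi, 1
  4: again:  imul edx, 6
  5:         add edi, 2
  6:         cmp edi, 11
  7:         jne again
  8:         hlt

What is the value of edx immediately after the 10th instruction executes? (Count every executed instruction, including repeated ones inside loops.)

396

ebx=8
edx=11
edi=1
edx=11*6=66
edi=1+2=3
cmp edi, 11  (cmp 3,11)
jne again: taken
edx=66*6=396
edi=3+2=5
cmp edi, 11  (cmp 5,11)
After step 10: edx = 396.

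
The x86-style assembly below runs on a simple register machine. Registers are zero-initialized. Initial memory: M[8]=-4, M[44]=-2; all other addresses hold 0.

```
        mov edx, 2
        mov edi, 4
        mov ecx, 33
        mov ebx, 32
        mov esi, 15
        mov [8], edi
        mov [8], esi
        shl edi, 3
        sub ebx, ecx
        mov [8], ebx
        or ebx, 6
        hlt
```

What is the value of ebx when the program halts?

-1

after mov edx, 2: edx=2
after mov edi, 4: edi=4
after mov ecx, 33: ecx=33
after mov ebx, 32: ebx=32
after mov esi, 15: esi=15
mov [8], edi → M[8]=4
mov [8], esi → M[8]=15
after shl edi, 3: edi=4<<3=32
after sub ebx, ecx: ebx=32-33=-1
mov [8], ebx → M[8]=-1
after or ebx, 6: ebx=(-1)|6=-1
halt.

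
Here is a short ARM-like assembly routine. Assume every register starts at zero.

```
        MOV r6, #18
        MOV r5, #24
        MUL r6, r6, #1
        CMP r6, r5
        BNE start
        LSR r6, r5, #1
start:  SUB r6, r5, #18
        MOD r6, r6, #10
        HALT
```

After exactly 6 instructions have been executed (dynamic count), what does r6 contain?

MOV r6, #18 → r6=18
MOV r5, #24 → r5=24
MUL r6, r6, #1 → r6=18*1=18
CMP r6, r5  (cmp 18,24)
BNE start: taken
SUB r6, r5, #18 → r6=24-18=6
After step 6: r6 = 6.

6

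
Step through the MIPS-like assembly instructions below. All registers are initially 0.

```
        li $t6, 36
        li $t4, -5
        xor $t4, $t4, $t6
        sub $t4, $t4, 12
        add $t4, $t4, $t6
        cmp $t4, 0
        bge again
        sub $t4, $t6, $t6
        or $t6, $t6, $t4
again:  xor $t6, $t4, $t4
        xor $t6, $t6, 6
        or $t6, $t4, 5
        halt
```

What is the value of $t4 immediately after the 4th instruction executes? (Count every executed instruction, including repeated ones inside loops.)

-45

li $t6, 36 → $t6=36
li $t4, -5 → $t4=-5
xor $t4, $t4, $t6 → $t4=(-5)^36=-33
sub $t4, $t4, 12 → $t4=(-33)-12=-45
After step 4: $t4 = -45.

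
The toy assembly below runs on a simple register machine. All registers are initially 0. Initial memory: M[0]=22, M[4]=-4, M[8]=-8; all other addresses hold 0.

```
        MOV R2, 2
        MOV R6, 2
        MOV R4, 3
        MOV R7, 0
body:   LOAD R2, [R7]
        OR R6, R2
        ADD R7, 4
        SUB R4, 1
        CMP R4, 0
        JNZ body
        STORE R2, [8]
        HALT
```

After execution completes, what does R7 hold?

MOV R2, 2 → R2=2
MOV R6, 2 → R6=2
MOV R4, 3 → R4=3
MOV R7, 0 → R7=0
LOAD R2, [R7] → R2=M[0]=22
OR R6, R2 → R6=2|22=22
ADD R7, 4 → R7=0+4=4
SUB R4, 1 → R4=3-1=2
CMP R4, 0  (cmp 2,0)
JNZ body: taken
LOAD R2, [R7] → R2=M[4]=-4
OR R6, R2 → R6=22|(-4)=-2
ADD R7, 4 → R7=4+4=8
SUB R4, 1 → R4=2-1=1
CMP R4, 0  (cmp 1,0)
JNZ body: taken
LOAD R2, [R7] → R2=M[8]=-8
OR R6, R2 → R6=(-2)|(-8)=-2
ADD R7, 4 → R7=8+4=12
SUB R4, 1 → R4=1-1=0
CMP R4, 0  (cmp 0,0)
JNZ body: not taken
STORE R2, [8] → M[8]=-8
halt.

12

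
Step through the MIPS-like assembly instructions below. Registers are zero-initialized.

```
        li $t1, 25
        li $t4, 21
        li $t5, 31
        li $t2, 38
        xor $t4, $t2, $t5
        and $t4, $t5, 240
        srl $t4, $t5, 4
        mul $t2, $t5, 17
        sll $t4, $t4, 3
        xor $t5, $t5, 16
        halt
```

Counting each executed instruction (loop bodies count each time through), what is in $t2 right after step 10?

527

$t1=25
$t4=21
$t5=31
$t2=38
$t4=38^31=57
$t4=31&240=16
$t4=31>>4=1
$t2=31*17=527
$t4=1<<3=8
$t5=31^16=15
After step 10: $t2 = 527.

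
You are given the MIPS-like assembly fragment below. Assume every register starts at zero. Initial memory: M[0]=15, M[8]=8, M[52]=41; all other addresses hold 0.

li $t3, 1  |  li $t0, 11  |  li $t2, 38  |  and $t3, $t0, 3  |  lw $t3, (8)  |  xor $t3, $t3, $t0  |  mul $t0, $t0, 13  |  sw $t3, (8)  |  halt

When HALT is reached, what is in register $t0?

li $t3, 1 → $t3=1
li $t0, 11 → $t0=11
li $t2, 38 → $t2=38
and $t3, $t0, 3 → $t3=11&3=3
lw $t3, (8) → $t3=M[8]=8
xor $t3, $t3, $t0 → $t3=8^11=3
mul $t0, $t0, 13 → $t0=11*13=143
sw $t3, (8) → M[8]=3
halt.

143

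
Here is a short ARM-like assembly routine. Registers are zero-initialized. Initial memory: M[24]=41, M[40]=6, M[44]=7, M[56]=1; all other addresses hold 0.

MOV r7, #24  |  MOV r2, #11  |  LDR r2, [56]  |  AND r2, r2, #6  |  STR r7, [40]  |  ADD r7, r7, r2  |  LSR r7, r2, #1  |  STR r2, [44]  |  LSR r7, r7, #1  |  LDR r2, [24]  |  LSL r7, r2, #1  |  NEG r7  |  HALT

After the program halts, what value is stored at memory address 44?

0

MOV r7, #24 → r7=24
MOV r2, #11 → r2=11
LDR r2, [56] → r2=M[56]=1
AND r2, r2, #6 → r2=1&6=0
STR r7, [40] → M[40]=24
ADD r7, r7, r2 → r7=24+0=24
LSR r7, r2, #1 → r7=0>>1=0
STR r2, [44] → M[44]=0
LSR r7, r7, #1 → r7=0>>1=0
LDR r2, [24] → r2=M[24]=41
LSL r7, r2, #1 → r7=41<<1=82
NEG r7 → r7=-(82)=-82
halt.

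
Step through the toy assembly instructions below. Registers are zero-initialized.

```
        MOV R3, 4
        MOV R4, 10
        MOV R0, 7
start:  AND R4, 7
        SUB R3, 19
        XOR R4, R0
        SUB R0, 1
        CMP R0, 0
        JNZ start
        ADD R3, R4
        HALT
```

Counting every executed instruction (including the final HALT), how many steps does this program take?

47

R3=4
R4=10
R0=7
R4=10&7=2
R3=4-19=-15
R4=2^7=5
R0=7-1=6
CMP R0, 0  (cmp 6,0)
JNZ start: taken
R4=5&7=5
R3=(-15)-19=-34
R4=5^6=3
R0=6-1=5
CMP R0, 0  (cmp 5,0)
JNZ start: taken
R4=3&7=3
R3=(-34)-19=-53
R4=3^5=6
R0=5-1=4
CMP R0, 0  (cmp 4,0)
JNZ start: taken
R4=6&7=6
R3=(-53)-19=-72
R4=6^4=2
R0=4-1=3
CMP R0, 0  (cmp 3,0)
JNZ start: taken
R4=2&7=2
R3=(-72)-19=-91
R4=2^3=1
R0=3-1=2
CMP R0, 0  (cmp 2,0)
JNZ start: taken
R4=1&7=1
R3=(-91)-19=-110
R4=1^2=3
R0=2-1=1
CMP R0, 0  (cmp 1,0)
JNZ start: taken
R4=3&7=3
R3=(-110)-19=-129
R4=3^1=2
R0=1-1=0
CMP R0, 0  (cmp 0,0)
JNZ start: not taken
R3=(-129)+2=-127
halt.
Total executed instructions: 47.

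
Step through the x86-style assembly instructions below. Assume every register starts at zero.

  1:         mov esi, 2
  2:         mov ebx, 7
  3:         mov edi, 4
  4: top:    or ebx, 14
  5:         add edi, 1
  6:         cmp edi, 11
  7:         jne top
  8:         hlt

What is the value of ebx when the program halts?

mov esi, 2 → esi=2
mov ebx, 7 → ebx=7
mov edi, 4 → edi=4
or ebx, 14 → ebx=7|14=15
add edi, 1 → edi=4+1=5
cmp edi, 11  (cmp 5,11)
jne top: taken
or ebx, 14 → ebx=15|14=15
add edi, 1 → edi=5+1=6
cmp edi, 11  (cmp 6,11)
jne top: taken
or ebx, 14 → ebx=15|14=15
add edi, 1 → edi=6+1=7
cmp edi, 11  (cmp 7,11)
jne top: taken
or ebx, 14 → ebx=15|14=15
add edi, 1 → edi=7+1=8
cmp edi, 11  (cmp 8,11)
jne top: taken
or ebx, 14 → ebx=15|14=15
add edi, 1 → edi=8+1=9
cmp edi, 11  (cmp 9,11)
jne top: taken
or ebx, 14 → ebx=15|14=15
add edi, 1 → edi=9+1=10
cmp edi, 11  (cmp 10,11)
jne top: taken
or ebx, 14 → ebx=15|14=15
add edi, 1 → edi=10+1=11
cmp edi, 11  (cmp 11,11)
jne top: not taken
halt.

15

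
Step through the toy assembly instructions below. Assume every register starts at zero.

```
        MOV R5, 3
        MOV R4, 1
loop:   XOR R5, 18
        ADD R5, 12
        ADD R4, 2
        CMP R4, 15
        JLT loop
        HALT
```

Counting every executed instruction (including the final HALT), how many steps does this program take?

R5=3
R4=1
R5=3^18=17
R5=17+12=29
R4=1+2=3
CMP R4, 15  (cmp 3,15)
JLT loop: taken
R5=29^18=15
R5=15+12=27
R4=3+2=5
CMP R4, 15  (cmp 5,15)
JLT loop: taken
R5=27^18=9
R5=9+12=21
R4=5+2=7
CMP R4, 15  (cmp 7,15)
JLT loop: taken
R5=21^18=7
R5=7+12=19
R4=7+2=9
CMP R4, 15  (cmp 9,15)
JLT loop: taken
R5=19^18=1
R5=1+12=13
R4=9+2=11
CMP R4, 15  (cmp 11,15)
JLT loop: taken
R5=13^18=31
R5=31+12=43
R4=11+2=13
CMP R4, 15  (cmp 13,15)
JLT loop: taken
R5=43^18=57
R5=57+12=69
R4=13+2=15
CMP R4, 15  (cmp 15,15)
JLT loop: not taken
halt.
Total executed instructions: 38.

38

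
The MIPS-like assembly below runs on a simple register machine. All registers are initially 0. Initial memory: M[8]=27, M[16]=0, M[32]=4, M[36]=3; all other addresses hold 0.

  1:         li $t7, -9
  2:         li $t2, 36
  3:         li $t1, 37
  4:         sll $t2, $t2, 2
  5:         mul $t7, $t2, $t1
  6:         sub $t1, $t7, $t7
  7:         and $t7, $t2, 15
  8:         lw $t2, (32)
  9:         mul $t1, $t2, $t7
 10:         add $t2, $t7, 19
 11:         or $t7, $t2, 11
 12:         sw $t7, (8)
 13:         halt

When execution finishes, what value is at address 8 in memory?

27

$t7=-9
$t2=36
$t1=37
$t2=36<<2=144
$t7=144*37=5328
$t1=5328-5328=0
$t7=144&15=0
$t2=M[32]=4
$t1=4*0=0
$t2=0+19=19
$t7=19|11=27
sw $t7, (8) → M[8]=27
halt.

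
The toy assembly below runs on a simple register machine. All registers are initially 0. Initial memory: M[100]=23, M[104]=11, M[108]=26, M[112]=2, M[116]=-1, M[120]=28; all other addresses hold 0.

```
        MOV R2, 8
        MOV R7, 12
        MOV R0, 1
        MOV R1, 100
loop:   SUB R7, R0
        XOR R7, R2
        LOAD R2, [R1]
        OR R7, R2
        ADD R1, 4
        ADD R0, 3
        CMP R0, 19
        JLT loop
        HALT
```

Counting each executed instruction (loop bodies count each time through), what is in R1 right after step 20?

R2=8
R7=12
R0=1
R1=100
R7=12-1=11
R7=11^8=3
R2=M[100]=23
R7=3|23=23
R1=100+4=104
R0=1+3=4
CMP R0, 19  (cmp 4,19)
JLT loop: taken
R7=23-4=19
R7=19^23=4
R2=M[104]=11
R7=4|11=15
R1=104+4=108
R0=4+3=7
CMP R0, 19  (cmp 7,19)
JLT loop: taken
After step 20: R1 = 108.

108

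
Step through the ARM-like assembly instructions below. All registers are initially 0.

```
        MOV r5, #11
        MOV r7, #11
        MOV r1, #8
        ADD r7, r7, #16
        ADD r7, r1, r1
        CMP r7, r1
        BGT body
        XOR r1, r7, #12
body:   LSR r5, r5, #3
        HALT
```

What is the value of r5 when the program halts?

1

after MOV r5, #11: r5=11
after MOV r7, #11: r7=11
after MOV r1, #8: r1=8
after ADD r7, r7, #16: r7=11+16=27
after ADD r7, r1, r1: r7=8+8=16
CMP r7, r1  (cmp 16,8)
BGT body: taken
after LSR r5, r5, #3: r5=11>>3=1
halt.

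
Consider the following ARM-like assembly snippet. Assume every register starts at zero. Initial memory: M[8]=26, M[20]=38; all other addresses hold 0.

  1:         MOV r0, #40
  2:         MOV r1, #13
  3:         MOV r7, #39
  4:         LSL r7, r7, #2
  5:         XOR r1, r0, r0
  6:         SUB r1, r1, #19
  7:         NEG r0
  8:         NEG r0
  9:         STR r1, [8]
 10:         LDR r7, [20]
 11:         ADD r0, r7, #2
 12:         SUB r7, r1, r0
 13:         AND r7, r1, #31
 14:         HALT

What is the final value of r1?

-19

after MOV r0, #40: r0=40
after MOV r1, #13: r1=13
after MOV r7, #39: r7=39
after LSL r7, r7, #2: r7=39<<2=156
after XOR r1, r0, r0: r1=40^40=0
after SUB r1, r1, #19: r1=0-19=-19
after NEG r0: r0=-(40)=-40
after NEG r0: r0=-(-40)=40
STR r1, [8] → M[8]=-19
after LDR r7, [20]: r7=M[20]=38
after ADD r0, r7, #2: r0=38+2=40
after SUB r7, r1, r0: r7=(-19)-40=-59
after AND r7, r1, #31: r7=(-19)&31=13
halt.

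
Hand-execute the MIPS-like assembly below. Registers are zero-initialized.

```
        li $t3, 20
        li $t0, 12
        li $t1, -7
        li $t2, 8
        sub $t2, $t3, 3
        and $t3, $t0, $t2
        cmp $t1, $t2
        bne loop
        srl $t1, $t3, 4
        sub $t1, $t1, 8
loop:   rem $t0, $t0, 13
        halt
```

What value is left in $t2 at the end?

$t3=20
$t0=12
$t1=-7
$t2=8
$t2=20-3=17
$t3=12&17=0
cmp $t1, $t2  (cmp -7,17)
bne loop: taken
$t0=12%13=12
halt.

17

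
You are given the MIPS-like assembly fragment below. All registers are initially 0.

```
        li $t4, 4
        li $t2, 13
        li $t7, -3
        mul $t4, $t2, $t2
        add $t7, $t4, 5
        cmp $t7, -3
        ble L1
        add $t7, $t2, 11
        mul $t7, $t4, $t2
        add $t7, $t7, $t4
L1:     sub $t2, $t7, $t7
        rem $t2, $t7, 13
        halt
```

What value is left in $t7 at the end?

2366

after li $t4, 4: $t4=4
after li $t2, 13: $t2=13
after li $t7, -3: $t7=-3
after mul $t4, $t2, $t2: $t4=13*13=169
after add $t7, $t4, 5: $t7=169+5=174
cmp $t7, -3  (cmp 174,-3)
ble L1: not taken
after add $t7, $t2, 11: $t7=13+11=24
after mul $t7, $t4, $t2: $t7=169*13=2197
after add $t7, $t7, $t4: $t7=2197+169=2366
after sub $t2, $t7, $t7: $t2=2366-2366=0
after rem $t2, $t7, 13: $t2=2366%13=0
halt.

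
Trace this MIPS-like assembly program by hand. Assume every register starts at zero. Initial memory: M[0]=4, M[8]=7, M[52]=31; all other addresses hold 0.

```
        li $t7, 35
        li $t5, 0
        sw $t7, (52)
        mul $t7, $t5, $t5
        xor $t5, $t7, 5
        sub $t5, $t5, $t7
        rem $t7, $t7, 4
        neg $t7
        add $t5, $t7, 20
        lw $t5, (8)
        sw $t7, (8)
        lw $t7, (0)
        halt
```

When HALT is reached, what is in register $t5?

7

after li $t7, 35: $t7=35
after li $t5, 0: $t5=0
sw $t7, (52) → M[52]=35
after mul $t7, $t5, $t5: $t7=0*0=0
after xor $t5, $t7, 5: $t5=0^5=5
after sub $t5, $t5, $t7: $t5=5-0=5
after rem $t7, $t7, 4: $t7=0%4=0
after neg $t7: $t7=-(0)=0
after add $t5, $t7, 20: $t5=0+20=20
after lw $t5, (8): $t5=M[8]=7
sw $t7, (8) → M[8]=0
after lw $t7, (0): $t7=M[0]=4
halt.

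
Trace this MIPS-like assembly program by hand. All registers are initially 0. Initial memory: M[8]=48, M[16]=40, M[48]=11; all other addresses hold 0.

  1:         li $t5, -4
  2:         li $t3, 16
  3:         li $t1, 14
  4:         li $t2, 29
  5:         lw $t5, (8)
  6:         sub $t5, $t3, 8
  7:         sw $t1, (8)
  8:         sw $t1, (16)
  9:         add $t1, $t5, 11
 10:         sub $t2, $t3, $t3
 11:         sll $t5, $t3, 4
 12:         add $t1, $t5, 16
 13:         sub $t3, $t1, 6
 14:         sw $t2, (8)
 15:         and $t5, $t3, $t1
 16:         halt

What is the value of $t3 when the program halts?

266

after li $t5, -4: $t5=-4
after li $t3, 16: $t3=16
after li $t1, 14: $t1=14
after li $t2, 29: $t2=29
after lw $t5, (8): $t5=M[8]=48
after sub $t5, $t3, 8: $t5=16-8=8
sw $t1, (8) → M[8]=14
sw $t1, (16) → M[16]=14
after add $t1, $t5, 11: $t1=8+11=19
after sub $t2, $t3, $t3: $t2=16-16=0
after sll $t5, $t3, 4: $t5=16<<4=256
after add $t1, $t5, 16: $t1=256+16=272
after sub $t3, $t1, 6: $t3=272-6=266
sw $t2, (8) → M[8]=0
after and $t5, $t3, $t1: $t5=266&272=256
halt.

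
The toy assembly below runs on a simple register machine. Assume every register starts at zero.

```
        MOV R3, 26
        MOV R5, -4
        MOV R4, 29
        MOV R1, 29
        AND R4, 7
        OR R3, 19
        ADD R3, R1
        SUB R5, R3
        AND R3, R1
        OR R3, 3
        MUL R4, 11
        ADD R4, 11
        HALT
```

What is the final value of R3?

27

after MOV R3, 26: R3=26
after MOV R5, -4: R5=-4
after MOV R4, 29: R4=29
after MOV R1, 29: R1=29
after AND R4, 7: R4=29&7=5
after OR R3, 19: R3=26|19=27
after ADD R3, R1: R3=27+29=56
after SUB R5, R3: R5=(-4)-56=-60
after AND R3, R1: R3=56&29=24
after OR R3, 3: R3=24|3=27
after MUL R4, 11: R4=5*11=55
after ADD R4, 11: R4=55+11=66
halt.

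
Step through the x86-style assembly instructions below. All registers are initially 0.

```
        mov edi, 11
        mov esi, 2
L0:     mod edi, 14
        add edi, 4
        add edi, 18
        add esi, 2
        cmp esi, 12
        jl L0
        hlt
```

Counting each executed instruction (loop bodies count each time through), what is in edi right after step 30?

edi=11
esi=2
edi=11%14=11
edi=11+4=15
edi=15+18=33
esi=2+2=4
cmp esi, 12  (cmp 4,12)
jl L0: taken
edi=33%14=5
edi=5+4=9
edi=9+18=27
esi=4+2=6
cmp esi, 12  (cmp 6,12)
jl L0: taken
edi=27%14=13
edi=13+4=17
edi=17+18=35
esi=6+2=8
cmp esi, 12  (cmp 8,12)
jl L0: taken
edi=35%14=7
edi=7+4=11
edi=11+18=29
esi=8+2=10
cmp esi, 12  (cmp 10,12)
jl L0: taken
edi=29%14=1
edi=1+4=5
edi=5+18=23
esi=10+2=12
After step 30: edi = 23.

23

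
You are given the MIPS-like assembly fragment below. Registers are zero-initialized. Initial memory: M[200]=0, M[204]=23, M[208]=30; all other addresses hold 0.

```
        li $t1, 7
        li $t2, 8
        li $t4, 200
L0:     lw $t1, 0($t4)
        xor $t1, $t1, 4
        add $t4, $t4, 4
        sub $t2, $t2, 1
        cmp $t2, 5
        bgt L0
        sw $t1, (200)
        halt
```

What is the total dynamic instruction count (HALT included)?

$t1=7
$t2=8
$t4=200
$t1=M[200]=0
$t1=0^4=4
$t4=200+4=204
$t2=8-1=7
cmp $t2, 5  (cmp 7,5)
bgt L0: taken
$t1=M[204]=23
$t1=23^4=19
$t4=204+4=208
$t2=7-1=6
cmp $t2, 5  (cmp 6,5)
bgt L0: taken
$t1=M[208]=30
$t1=30^4=26
$t4=208+4=212
$t2=6-1=5
cmp $t2, 5  (cmp 5,5)
bgt L0: not taken
sw $t1, (200) → M[200]=26
halt.
Total executed instructions: 23.

23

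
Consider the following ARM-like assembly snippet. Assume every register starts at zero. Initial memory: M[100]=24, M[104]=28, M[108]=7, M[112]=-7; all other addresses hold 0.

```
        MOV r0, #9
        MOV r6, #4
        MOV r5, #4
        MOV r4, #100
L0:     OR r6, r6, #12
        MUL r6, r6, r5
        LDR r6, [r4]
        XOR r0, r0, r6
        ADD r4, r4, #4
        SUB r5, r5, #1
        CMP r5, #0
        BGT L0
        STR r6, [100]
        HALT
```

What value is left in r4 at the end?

116

after MOV r0, #9: r0=9
after MOV r6, #4: r6=4
after MOV r5, #4: r5=4
after MOV r4, #100: r4=100
after OR r6, r6, #12: r6=4|12=12
after MUL r6, r6, r5: r6=12*4=48
after LDR r6, [r4]: r6=M[100]=24
after XOR r0, r0, r6: r0=9^24=17
after ADD r4, r4, #4: r4=100+4=104
after SUB r5, r5, #1: r5=4-1=3
CMP r5, #0  (cmp 3,0)
BGT L0: taken
after OR r6, r6, #12: r6=24|12=28
after MUL r6, r6, r5: r6=28*3=84
after LDR r6, [r4]: r6=M[104]=28
after XOR r0, r0, r6: r0=17^28=13
after ADD r4, r4, #4: r4=104+4=108
after SUB r5, r5, #1: r5=3-1=2
CMP r5, #0  (cmp 2,0)
BGT L0: taken
after OR r6, r6, #12: r6=28|12=28
after MUL r6, r6, r5: r6=28*2=56
after LDR r6, [r4]: r6=M[108]=7
after XOR r0, r0, r6: r0=13^7=10
after ADD r4, r4, #4: r4=108+4=112
after SUB r5, r5, #1: r5=2-1=1
CMP r5, #0  (cmp 1,0)
BGT L0: taken
after OR r6, r6, #12: r6=7|12=15
after MUL r6, r6, r5: r6=15*1=15
after LDR r6, [r4]: r6=M[112]=-7
after XOR r0, r0, r6: r0=10^(-7)=-13
after ADD r4, r4, #4: r4=112+4=116
after SUB r5, r5, #1: r5=1-1=0
CMP r5, #0  (cmp 0,0)
BGT L0: not taken
STR r6, [100] → M[100]=-7
halt.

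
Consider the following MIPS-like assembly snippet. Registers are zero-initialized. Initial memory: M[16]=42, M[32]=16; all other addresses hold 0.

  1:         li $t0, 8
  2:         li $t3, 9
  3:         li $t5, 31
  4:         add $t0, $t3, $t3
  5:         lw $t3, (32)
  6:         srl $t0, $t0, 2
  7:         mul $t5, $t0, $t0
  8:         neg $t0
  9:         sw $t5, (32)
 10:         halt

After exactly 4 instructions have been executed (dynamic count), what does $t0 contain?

18

after li $t0, 8: $t0=8
after li $t3, 9: $t3=9
after li $t5, 31: $t5=31
after add $t0, $t3, $t3: $t0=9+9=18
After step 4: $t0 = 18.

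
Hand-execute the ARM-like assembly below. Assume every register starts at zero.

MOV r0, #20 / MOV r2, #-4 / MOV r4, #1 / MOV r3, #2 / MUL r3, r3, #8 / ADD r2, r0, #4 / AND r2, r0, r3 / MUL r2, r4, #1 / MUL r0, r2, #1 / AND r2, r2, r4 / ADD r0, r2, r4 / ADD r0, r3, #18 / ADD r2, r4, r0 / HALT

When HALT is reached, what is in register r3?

16

r0=20
r2=-4
r4=1
r3=2
r3=2*8=16
r2=20+4=24
r2=20&16=16
r2=1*1=1
r0=1*1=1
r2=1&1=1
r0=1+1=2
r0=16+18=34
r2=1+34=35
halt.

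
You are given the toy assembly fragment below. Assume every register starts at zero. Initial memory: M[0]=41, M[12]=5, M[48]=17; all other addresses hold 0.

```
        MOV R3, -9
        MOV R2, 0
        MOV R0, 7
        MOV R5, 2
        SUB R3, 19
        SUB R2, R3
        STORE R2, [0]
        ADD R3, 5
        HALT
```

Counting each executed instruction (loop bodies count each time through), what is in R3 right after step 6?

R3=-9
R2=0
R0=7
R5=2
R3=(-9)-19=-28
R2=0-(-28)=28
After step 6: R3 = -28.

-28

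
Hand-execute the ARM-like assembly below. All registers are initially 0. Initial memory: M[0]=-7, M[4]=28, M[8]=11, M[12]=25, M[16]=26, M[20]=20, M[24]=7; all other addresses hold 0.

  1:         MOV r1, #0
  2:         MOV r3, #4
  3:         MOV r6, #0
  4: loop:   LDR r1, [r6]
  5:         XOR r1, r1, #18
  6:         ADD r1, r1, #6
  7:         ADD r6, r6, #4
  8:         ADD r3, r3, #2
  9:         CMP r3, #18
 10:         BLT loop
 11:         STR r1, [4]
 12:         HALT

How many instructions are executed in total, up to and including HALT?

54

r1=0
r3=4
r6=0
r1=M[0]=-7
r1=(-7)^18=-21
r1=(-21)+6=-15
r6=0+4=4
r3=4+2=6
CMP r3, #18  (cmp 6,18)
BLT loop: taken
r1=M[4]=28
r1=28^18=14
r1=14+6=20
r6=4+4=8
r3=6+2=8
CMP r3, #18  (cmp 8,18)
BLT loop: taken
r1=M[8]=11
r1=11^18=25
r1=25+6=31
r6=8+4=12
r3=8+2=10
CMP r3, #18  (cmp 10,18)
BLT loop: taken
r1=M[12]=25
r1=25^18=11
r1=11+6=17
r6=12+4=16
r3=10+2=12
CMP r3, #18  (cmp 12,18)
BLT loop: taken
r1=M[16]=26
r1=26^18=8
r1=8+6=14
r6=16+4=20
r3=12+2=14
CMP r3, #18  (cmp 14,18)
BLT loop: taken
r1=M[20]=20
r1=20^18=6
r1=6+6=12
r6=20+4=24
r3=14+2=16
CMP r3, #18  (cmp 16,18)
BLT loop: taken
r1=M[24]=7
r1=7^18=21
r1=21+6=27
r6=24+4=28
r3=16+2=18
CMP r3, #18  (cmp 18,18)
BLT loop: not taken
STR r1, [4] → M[4]=27
halt.
Total executed instructions: 54.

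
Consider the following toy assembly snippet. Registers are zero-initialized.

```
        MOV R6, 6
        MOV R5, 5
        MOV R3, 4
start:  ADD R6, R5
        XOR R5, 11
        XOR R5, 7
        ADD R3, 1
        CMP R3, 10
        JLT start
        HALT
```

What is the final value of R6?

after MOV R6, 6: R6=6
after MOV R5, 5: R5=5
after MOV R3, 4: R3=4
after ADD R6, R5: R6=6+5=11
after XOR R5, 11: R5=5^11=14
after XOR R5, 7: R5=14^7=9
after ADD R3, 1: R3=4+1=5
CMP R3, 10  (cmp 5,10)
JLT start: taken
after ADD R6, R5: R6=11+9=20
after XOR R5, 11: R5=9^11=2
after XOR R5, 7: R5=2^7=5
after ADD R3, 1: R3=5+1=6
CMP R3, 10  (cmp 6,10)
JLT start: taken
after ADD R6, R5: R6=20+5=25
after XOR R5, 11: R5=5^11=14
after XOR R5, 7: R5=14^7=9
after ADD R3, 1: R3=6+1=7
CMP R3, 10  (cmp 7,10)
JLT start: taken
after ADD R6, R5: R6=25+9=34
after XOR R5, 11: R5=9^11=2
after XOR R5, 7: R5=2^7=5
after ADD R3, 1: R3=7+1=8
CMP R3, 10  (cmp 8,10)
JLT start: taken
after ADD R6, R5: R6=34+5=39
after XOR R5, 11: R5=5^11=14
after XOR R5, 7: R5=14^7=9
after ADD R3, 1: R3=8+1=9
CMP R3, 10  (cmp 9,10)
JLT start: taken
after ADD R6, R5: R6=39+9=48
after XOR R5, 11: R5=9^11=2
after XOR R5, 7: R5=2^7=5
after ADD R3, 1: R3=9+1=10
CMP R3, 10  (cmp 10,10)
JLT start: not taken
halt.

48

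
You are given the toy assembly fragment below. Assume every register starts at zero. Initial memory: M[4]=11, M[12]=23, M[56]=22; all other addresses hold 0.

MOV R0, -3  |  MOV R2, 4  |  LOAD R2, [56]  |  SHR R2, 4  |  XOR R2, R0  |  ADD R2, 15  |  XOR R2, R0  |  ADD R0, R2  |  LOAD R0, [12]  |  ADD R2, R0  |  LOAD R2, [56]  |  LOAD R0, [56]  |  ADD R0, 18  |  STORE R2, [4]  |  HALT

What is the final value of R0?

R0=-3
R2=4
R2=M[56]=22
R2=22>>4=1
R2=1^(-3)=-4
R2=(-4)+15=11
R2=11^(-3)=-10
R0=(-3)+(-10)=-13
R0=M[12]=23
R2=(-10)+23=13
R2=M[56]=22
R0=M[56]=22
R0=22+18=40
STORE R2, [4] → M[4]=22
halt.

40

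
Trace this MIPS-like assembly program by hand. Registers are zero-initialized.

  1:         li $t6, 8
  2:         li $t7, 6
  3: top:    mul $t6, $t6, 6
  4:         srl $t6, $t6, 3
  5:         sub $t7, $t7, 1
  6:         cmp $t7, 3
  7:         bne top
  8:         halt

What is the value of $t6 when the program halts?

3

li $t6, 8 → $t6=8
li $t7, 6 → $t7=6
mul $t6, $t6, 6 → $t6=8*6=48
srl $t6, $t6, 3 → $t6=48>>3=6
sub $t7, $t7, 1 → $t7=6-1=5
cmp $t7, 3  (cmp 5,3)
bne top: taken
mul $t6, $t6, 6 → $t6=6*6=36
srl $t6, $t6, 3 → $t6=36>>3=4
sub $t7, $t7, 1 → $t7=5-1=4
cmp $t7, 3  (cmp 4,3)
bne top: taken
mul $t6, $t6, 6 → $t6=4*6=24
srl $t6, $t6, 3 → $t6=24>>3=3
sub $t7, $t7, 1 → $t7=4-1=3
cmp $t7, 3  (cmp 3,3)
bne top: not taken
halt.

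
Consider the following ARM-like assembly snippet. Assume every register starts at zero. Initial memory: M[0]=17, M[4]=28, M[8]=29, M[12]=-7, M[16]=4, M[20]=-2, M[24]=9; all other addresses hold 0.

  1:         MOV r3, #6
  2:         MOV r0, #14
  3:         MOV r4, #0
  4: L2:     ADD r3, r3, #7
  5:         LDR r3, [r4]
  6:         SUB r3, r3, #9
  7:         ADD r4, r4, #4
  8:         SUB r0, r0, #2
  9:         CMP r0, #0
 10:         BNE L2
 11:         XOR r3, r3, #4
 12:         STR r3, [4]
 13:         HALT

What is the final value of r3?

after MOV r3, #6: r3=6
after MOV r0, #14: r0=14
after MOV r4, #0: r4=0
after ADD r3, r3, #7: r3=6+7=13
after LDR r3, [r4]: r3=M[0]=17
after SUB r3, r3, #9: r3=17-9=8
after ADD r4, r4, #4: r4=0+4=4
after SUB r0, r0, #2: r0=14-2=12
CMP r0, #0  (cmp 12,0)
BNE L2: taken
after ADD r3, r3, #7: r3=8+7=15
after LDR r3, [r4]: r3=M[4]=28
after SUB r3, r3, #9: r3=28-9=19
after ADD r4, r4, #4: r4=4+4=8
after SUB r0, r0, #2: r0=12-2=10
CMP r0, #0  (cmp 10,0)
BNE L2: taken
after ADD r3, r3, #7: r3=19+7=26
after LDR r3, [r4]: r3=M[8]=29
after SUB r3, r3, #9: r3=29-9=20
after ADD r4, r4, #4: r4=8+4=12
after SUB r0, r0, #2: r0=10-2=8
CMP r0, #0  (cmp 8,0)
BNE L2: taken
after ADD r3, r3, #7: r3=20+7=27
after LDR r3, [r4]: r3=M[12]=-7
after SUB r3, r3, #9: r3=(-7)-9=-16
after ADD r4, r4, #4: r4=12+4=16
after SUB r0, r0, #2: r0=8-2=6
CMP r0, #0  (cmp 6,0)
BNE L2: taken
after ADD r3, r3, #7: r3=(-16)+7=-9
after LDR r3, [r4]: r3=M[16]=4
after SUB r3, r3, #9: r3=4-9=-5
after ADD r4, r4, #4: r4=16+4=20
after SUB r0, r0, #2: r0=6-2=4
CMP r0, #0  (cmp 4,0)
BNE L2: taken
after ADD r3, r3, #7: r3=(-5)+7=2
after LDR r3, [r4]: r3=M[20]=-2
after SUB r3, r3, #9: r3=(-2)-9=-11
after ADD r4, r4, #4: r4=20+4=24
after SUB r0, r0, #2: r0=4-2=2
CMP r0, #0  (cmp 2,0)
BNE L2: taken
after ADD r3, r3, #7: r3=(-11)+7=-4
after LDR r3, [r4]: r3=M[24]=9
after SUB r3, r3, #9: r3=9-9=0
after ADD r4, r4, #4: r4=24+4=28
after SUB r0, r0, #2: r0=2-2=0
CMP r0, #0  (cmp 0,0)
BNE L2: not taken
after XOR r3, r3, #4: r3=0^4=4
STR r3, [4] → M[4]=4
halt.

4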